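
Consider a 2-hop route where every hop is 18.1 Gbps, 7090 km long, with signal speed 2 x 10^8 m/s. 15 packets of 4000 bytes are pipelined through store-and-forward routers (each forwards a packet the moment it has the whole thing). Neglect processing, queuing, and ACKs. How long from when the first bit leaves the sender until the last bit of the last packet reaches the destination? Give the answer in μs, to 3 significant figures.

70900 μs

Per-hop transmission t_tx = L/R = 32000/18100000000 = 1.76796 μs.
Per-hop propagation t_prop = 7090000/200000000 = 35450 μs.
Pipeline fill: first packet needs 2·t_tx to clear all hops; remaining 14 packets each add one t_tx.
Total = (2+15-1)·t_tx + 2·t_prop = 16·1.76796 + 2·35450 = 70900 μs.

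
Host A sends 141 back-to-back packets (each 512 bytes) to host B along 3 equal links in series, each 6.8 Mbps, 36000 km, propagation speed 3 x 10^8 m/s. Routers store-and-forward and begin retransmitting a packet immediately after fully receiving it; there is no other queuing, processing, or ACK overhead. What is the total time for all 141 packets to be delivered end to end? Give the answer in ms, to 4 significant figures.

446.1 ms

Per-hop transmission t_tx = L/R = 4096/6800000 = 0.602353 ms.
Per-hop propagation t_prop = 36000000/300000000 = 120 ms.
Pipeline fill: first packet needs 3·t_tx to clear all hops; remaining 140 packets each add one t_tx.
Total = (3+141-1)·t_tx + 3·t_prop = 143·0.602353 + 3·120 = 446.1 ms.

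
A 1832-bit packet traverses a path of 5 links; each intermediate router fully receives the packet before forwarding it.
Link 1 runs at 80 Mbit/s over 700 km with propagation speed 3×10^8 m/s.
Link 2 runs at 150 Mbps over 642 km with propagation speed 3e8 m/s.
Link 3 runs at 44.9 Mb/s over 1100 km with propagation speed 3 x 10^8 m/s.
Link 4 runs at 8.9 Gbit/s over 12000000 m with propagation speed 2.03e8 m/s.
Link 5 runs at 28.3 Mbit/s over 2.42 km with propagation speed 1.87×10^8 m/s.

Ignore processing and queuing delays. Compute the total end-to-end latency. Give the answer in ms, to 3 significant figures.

Transmission delays (L/R per hop): 0.0229, 0.0122133, 0.0408018, 0.000205843, 0.064735 ms; sum = 0.140856 ms.
Propagation delays (d/s per hop): 2.33333, 2.14, 3.66667, 59.1133, 0.0129412 ms; sum = 67.2662 ms.
End-to-end = 67.4 ms.

67.4 ms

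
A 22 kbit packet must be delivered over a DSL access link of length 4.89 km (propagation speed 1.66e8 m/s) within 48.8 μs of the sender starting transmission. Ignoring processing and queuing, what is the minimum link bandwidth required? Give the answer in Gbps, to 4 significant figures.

Propagation delay = 4890 / 166000000 = 29.4578 μs.
Transmission budget = 48.8 − 29.4578 = 19.3422 μs.
R ≥ L / t_tx = 22000 bits / 1.93422e-05 s = 1.137 Gbps.

1.137 Gbps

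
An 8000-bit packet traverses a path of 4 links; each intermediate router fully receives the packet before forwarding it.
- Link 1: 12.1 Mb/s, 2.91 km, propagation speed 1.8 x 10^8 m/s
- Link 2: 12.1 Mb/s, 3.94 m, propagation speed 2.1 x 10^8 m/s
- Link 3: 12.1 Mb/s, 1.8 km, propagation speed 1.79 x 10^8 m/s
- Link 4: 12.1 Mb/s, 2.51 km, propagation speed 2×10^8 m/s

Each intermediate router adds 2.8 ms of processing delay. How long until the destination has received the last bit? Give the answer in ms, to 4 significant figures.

11.08 ms

Transmission delay per hop = L/R = 8000/12100000 = 0.661157 ms; 4 hops → 2.64463 ms.
Propagation delays (d/s per hop): 0.0161667, 1.87619e-05, 0.0100559, 0.01255 ms; sum = 0.0387913 ms.
Processing at 3 router(s): 3 × 2.8 ms = 8.4 ms.
End-to-end = 11.08 ms.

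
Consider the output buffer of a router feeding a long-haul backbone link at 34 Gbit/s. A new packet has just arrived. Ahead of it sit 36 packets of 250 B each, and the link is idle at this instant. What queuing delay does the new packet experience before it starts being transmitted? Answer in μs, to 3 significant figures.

2.12 μs

Each queued packet: L/R = 2000/34000000000 = 0.0588235 μs.
36 queued → 2.11765 μs.
Queuing delay = 2.12 μs.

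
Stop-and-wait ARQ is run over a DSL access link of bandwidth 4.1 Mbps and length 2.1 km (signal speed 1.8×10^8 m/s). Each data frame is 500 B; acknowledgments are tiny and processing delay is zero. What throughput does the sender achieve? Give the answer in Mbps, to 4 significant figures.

t_tx = L/R = 4000/4.1e+06 = 0.00097561 s.
t_prop = 2100/180000000 = 1.16667e-05 s; RTT = 2.33333e-05 s.
Cycle = t_tx + RTT = 0.000998943 s.
Throughput = L / cycle = 4000 / 0.000998943 = 4.004 Mbps.

4.004 Mbps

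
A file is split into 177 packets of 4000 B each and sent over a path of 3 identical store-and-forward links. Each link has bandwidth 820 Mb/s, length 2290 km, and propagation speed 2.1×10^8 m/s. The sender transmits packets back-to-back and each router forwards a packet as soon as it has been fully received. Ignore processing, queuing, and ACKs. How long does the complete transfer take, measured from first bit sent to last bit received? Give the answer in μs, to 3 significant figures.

Per-hop transmission t_tx = L/R = 32000/820000000 = 39.0244 μs.
Per-hop propagation t_prop = 2290000/210000000 = 10904.8 μs.
Pipeline fill: first packet needs 3·t_tx to clear all hops; remaining 176 packets each add one t_tx.
Total = (3+177-1)·t_tx + 3·t_prop = 179·39.0244 + 3·10904.8 = 39700 μs.

39700 μs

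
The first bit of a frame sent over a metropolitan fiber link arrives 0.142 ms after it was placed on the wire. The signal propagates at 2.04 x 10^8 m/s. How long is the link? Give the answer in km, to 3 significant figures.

d = s × t_prop = 204000000 × 0.000142 = 29.0 km.

29.0 km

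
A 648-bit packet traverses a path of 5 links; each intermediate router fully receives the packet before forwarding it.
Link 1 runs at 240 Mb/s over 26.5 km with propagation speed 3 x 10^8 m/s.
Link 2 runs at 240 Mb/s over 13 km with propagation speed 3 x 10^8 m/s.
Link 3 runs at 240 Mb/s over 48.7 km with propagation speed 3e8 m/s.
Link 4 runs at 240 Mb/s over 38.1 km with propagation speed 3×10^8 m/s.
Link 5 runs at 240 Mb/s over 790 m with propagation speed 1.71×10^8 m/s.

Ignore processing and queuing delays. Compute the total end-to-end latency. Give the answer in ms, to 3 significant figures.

0.439 ms

Transmission delay per hop = L/R = 648/240000000 = 0.0027 ms; 5 hops → 0.0135 ms.
Propagation delays (d/s per hop): 0.0883333, 0.0433333, 0.162333, 0.127, 0.00461988 ms; sum = 0.42562 ms.
End-to-end = 0.439 ms.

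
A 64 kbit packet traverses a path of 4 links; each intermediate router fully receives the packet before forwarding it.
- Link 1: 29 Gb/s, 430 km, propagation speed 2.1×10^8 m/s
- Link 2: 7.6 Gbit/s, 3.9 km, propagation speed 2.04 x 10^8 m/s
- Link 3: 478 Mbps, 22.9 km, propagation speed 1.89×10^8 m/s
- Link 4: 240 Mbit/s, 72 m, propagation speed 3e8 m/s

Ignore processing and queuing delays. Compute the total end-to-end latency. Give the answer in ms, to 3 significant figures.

2.60 ms

L = 64000 bits.
Transmission delays (L/R per hop): 0.0022069, 0.00842105, 0.133891, 0.266667 ms; sum = 0.411186 ms.
Propagation delays (d/s per hop): 2.04762, 0.0191176, 0.121164, 0.00024 ms; sum = 2.18814 ms.
End-to-end = 2.60 ms.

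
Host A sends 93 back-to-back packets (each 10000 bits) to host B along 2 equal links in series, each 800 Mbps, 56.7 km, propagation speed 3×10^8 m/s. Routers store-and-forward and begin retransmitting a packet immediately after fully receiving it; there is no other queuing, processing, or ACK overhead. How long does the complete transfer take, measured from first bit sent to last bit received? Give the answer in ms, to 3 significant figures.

Per-hop transmission t_tx = L/R = 10000/800000000 = 0.0125 ms.
Per-hop propagation t_prop = 56700/300000000 = 0.189 ms.
Pipeline fill: first packet needs 2·t_tx to clear all hops; remaining 92 packets each add one t_tx.
Total = (2+93-1)·t_tx + 2·t_prop = 94·0.0125 + 2·0.189 = 1.55 ms.

1.55 ms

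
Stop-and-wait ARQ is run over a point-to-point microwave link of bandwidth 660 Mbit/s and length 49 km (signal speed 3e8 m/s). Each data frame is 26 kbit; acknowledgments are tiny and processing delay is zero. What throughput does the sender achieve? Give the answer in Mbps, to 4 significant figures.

71.03 Mbps

t_tx = L/R = 26000/660000000 = 3.93939e-05 s.
t_prop = 49000/300000000 = 0.000163333 s; RTT = 0.000326667 s.
Cycle = t_tx + RTT = 0.000366061 s.
Throughput = L / cycle = 26000 / 0.000366061 = 71.03 Mbps.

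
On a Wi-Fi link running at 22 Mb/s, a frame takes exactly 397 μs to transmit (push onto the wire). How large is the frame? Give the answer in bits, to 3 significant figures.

8730 bits

L = R × t_tx = 22000000 b/s × 0.000397 s = 8734 bits.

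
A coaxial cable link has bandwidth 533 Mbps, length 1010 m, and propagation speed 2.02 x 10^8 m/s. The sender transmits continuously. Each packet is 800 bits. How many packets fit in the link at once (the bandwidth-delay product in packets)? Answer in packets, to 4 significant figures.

3.331 packets

Propagation delay = 1010 / 202000000 = 5e-06 s.
BDP = R × t_prop = 533000000 × 5e-06 = 2665 bits.
In packets of 800 bits: 3.331 packets.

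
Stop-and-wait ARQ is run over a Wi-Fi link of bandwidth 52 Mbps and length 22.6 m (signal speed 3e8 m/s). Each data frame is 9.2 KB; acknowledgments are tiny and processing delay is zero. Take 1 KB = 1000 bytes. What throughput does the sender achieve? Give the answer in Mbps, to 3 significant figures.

t_tx = L/R = 73600/52000000 = 0.00141538 s.
t_prop = 22.6/300000000 = 7.53333e-08 s; RTT = 1.50667e-07 s.
Cycle = t_tx + RTT = 0.00141554 s.
Throughput = L / cycle = 73600 / 0.00141554 = 52.0 Mbps.

52.0 Mbps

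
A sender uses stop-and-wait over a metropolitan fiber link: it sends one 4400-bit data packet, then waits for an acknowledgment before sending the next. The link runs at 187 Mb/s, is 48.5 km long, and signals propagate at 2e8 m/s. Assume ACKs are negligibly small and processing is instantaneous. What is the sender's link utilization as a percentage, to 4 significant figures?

t_tx = L/R = 4400/187000000 = 2.35294e-05 s.
t_prop = 48500/200000000 = 0.0002425 s; RTT = 0.000485 s.
Cycle = t_tx + RTT = 0.000508529 s.
Utilization = t_tx / cycle = 2.35294e-05/0.000508529 = 4.627 %.

4.627 %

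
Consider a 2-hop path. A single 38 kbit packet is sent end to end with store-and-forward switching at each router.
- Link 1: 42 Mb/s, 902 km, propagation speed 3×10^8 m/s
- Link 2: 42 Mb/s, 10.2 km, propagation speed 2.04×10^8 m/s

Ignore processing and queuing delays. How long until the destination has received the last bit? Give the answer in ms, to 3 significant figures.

L = 38000 bits.
Transmission delay per hop = L/R = 38000/42000000 = 0.904762 ms; 2 hops → 1.80952 ms.
Propagation delays (d/s per hop): 3.00667, 0.05 ms; sum = 3.05667 ms.
End-to-end = 4.87 ms.

4.87 ms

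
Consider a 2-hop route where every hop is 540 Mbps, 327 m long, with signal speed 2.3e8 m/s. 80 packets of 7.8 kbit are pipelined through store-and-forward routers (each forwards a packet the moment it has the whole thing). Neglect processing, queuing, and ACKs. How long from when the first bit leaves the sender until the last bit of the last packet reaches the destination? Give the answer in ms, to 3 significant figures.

Per-hop transmission t_tx = L/R = 7800/540000000 = 0.0144444 ms.
Per-hop propagation t_prop = 327/2.3e+08 = 0.00142174 ms.
Pipeline fill: first packet needs 2·t_tx to clear all hops; remaining 79 packets each add one t_tx.
Total = (2+80-1)·t_tx + 2·t_prop = 81·0.0144444 + 2·0.00142174 = 1.17 ms.

1.17 ms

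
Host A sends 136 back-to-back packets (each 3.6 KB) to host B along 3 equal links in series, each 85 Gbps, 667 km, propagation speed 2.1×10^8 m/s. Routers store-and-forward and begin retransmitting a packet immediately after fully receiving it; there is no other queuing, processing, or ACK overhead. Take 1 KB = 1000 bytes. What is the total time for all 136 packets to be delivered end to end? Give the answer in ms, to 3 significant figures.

9.58 ms

Per-hop transmission t_tx = L/R = 28800/85000000000 = 0.000338824 ms.
Per-hop propagation t_prop = 667000/210000000 = 3.17619 ms.
Pipeline fill: first packet needs 3·t_tx to clear all hops; remaining 135 packets each add one t_tx.
Total = (3+136-1)·t_tx + 3·t_prop = 138·0.000338824 + 3·3.17619 = 9.58 ms.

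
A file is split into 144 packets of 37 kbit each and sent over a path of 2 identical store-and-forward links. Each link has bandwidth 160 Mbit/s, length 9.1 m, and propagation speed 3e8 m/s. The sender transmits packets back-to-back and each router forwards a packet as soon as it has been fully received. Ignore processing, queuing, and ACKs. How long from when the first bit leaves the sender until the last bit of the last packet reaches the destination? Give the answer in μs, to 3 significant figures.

33500 μs

Per-hop transmission t_tx = L/R = 37000/160000000 = 231.25 μs.
Per-hop propagation t_prop = 9.1/300000000 = 0.0303333 μs.
Pipeline fill: first packet needs 2·t_tx to clear all hops; remaining 143 packets each add one t_tx.
Total = (2+144-1)·t_tx + 2·t_prop = 145·231.25 + 2·0.0303333 = 33500 μs.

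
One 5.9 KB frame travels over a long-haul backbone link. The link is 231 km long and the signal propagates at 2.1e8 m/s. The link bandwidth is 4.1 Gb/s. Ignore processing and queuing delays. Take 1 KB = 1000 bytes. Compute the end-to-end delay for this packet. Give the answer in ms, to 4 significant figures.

L = 47200 bits.
Transmission delay = L/R = 47200 / 4.1e+09 = 0.0115122 ms.
Propagation delay = d/s = 231000 m / 210000000 m/s = 1.1 ms.
Total = 1.112 ms.

1.112 ms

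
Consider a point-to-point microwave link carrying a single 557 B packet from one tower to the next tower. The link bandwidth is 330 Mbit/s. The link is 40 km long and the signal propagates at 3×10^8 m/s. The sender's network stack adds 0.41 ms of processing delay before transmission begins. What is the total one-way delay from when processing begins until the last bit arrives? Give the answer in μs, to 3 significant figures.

L = 557 × 8 = 4456 bits.
Transmission delay = L/R = 4456 / 330000000 = 13.503 μs.
Propagation delay = d/s = 40000 m / 300000000 m/s = 133.333 μs.
Plus processing delay 0.41 ms = 410 μs.
Total = 557 μs.

557 μs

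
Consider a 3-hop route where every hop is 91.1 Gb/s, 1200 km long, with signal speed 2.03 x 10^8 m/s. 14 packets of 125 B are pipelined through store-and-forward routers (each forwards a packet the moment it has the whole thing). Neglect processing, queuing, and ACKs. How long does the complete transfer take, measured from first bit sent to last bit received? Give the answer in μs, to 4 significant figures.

17730 μs

Per-hop transmission t_tx = L/R = 1000/91100000000 = 0.0109769 μs.
Per-hop propagation t_prop = 1200000/2.03e+08 = 5911.33 μs.
Pipeline fill: first packet needs 3·t_tx to clear all hops; remaining 13 packets each add one t_tx.
Total = (3+14-1)·t_tx + 3·t_prop = 16·0.0109769 + 3·5911.33 = 17730 μs.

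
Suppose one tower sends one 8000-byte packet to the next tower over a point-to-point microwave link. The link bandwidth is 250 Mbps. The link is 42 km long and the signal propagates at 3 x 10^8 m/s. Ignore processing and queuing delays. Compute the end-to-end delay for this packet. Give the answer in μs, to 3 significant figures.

396 μs

L = 8000 × 8 = 64000 bits.
Transmission delay = L/R = 64000 / 250000000 = 256 μs.
Propagation delay = d/s = 42000 m / 300000000 m/s = 140 μs.
Total = 396 μs.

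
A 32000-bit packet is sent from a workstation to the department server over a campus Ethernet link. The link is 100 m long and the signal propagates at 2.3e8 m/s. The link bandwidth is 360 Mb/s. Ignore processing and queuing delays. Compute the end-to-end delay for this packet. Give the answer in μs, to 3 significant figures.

Transmission delay = L/R = 32000 / 360000000 = 88.8889 μs.
Propagation delay = d/s = 100 m / 2.3e+08 m/s = 0.434783 μs.
Total = 89.3 μs.

89.3 μs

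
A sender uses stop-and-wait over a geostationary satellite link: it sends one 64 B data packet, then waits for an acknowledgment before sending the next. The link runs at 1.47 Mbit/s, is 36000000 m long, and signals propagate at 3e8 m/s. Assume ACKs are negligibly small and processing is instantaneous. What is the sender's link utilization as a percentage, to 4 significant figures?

t_tx = L/R = 512/1470000 = 0.000348299 s.
t_prop = 36000000/300000000 = 0.12 s; RTT = 0.24 s.
Cycle = t_tx + RTT = 0.240348 s.
Utilization = t_tx / cycle = 0.000348299/0.240348 = 0.1449 %.

0.1449 %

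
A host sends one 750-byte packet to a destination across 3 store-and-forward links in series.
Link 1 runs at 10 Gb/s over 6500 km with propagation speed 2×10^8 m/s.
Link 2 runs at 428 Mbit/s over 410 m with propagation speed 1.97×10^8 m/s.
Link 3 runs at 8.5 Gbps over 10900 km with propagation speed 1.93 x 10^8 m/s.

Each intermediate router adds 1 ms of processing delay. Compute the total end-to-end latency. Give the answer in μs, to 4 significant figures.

L = 750 × 8 = 6000 bits.
Transmission delays (L/R per hop): 0.6, 14.0187, 0.705882 μs; sum = 15.3246 μs.
Propagation delays (d/s per hop): 32500, 2.08122, 56476.7 μs; sum = 88978.8 μs.
Processing at 2 router(s): 2 × 1 ms = 2000 μs.
End-to-end = 90990 μs.

90990 μs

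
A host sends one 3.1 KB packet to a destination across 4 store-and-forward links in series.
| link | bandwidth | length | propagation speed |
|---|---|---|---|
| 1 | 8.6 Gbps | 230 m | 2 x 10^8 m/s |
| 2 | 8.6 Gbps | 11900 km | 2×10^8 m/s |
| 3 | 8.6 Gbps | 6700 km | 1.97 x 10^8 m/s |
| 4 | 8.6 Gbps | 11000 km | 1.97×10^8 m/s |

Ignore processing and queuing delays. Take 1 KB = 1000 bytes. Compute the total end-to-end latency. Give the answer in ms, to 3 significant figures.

149 ms

L = 24800 bits.
Transmission delay per hop = L/R = 24800/8600000000 = 0.00288372 ms; 4 hops → 0.0115349 ms.
Propagation delays (d/s per hop): 0.00115, 59.5, 34.0102, 55.8376 ms; sum = 149.349 ms.
End-to-end = 149 ms.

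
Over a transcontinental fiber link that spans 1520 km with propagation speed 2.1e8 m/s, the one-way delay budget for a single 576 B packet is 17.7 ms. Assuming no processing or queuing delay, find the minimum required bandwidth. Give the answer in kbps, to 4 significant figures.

440.5 kbps

L = 4608 bits.
Propagation delay = 1520000 / 210000000 = 7.2381 ms.
Transmission budget = 17.7 − 7.2381 = 10.4619 ms.
R ≥ L / t_tx = 4608 bits / 0.0104619 s = 440.5 kbps.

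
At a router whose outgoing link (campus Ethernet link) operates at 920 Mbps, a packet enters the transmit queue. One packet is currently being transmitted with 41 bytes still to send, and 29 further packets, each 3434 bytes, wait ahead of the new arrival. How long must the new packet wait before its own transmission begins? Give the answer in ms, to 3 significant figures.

Each queued packet: L/R = 27472/920000000 = 0.0298609 ms.
29 queued → 0.865965 ms.
Plus remaining 328 bits of current packet: 0.000356522 ms.
Queuing delay = 0.866 ms.

0.866 ms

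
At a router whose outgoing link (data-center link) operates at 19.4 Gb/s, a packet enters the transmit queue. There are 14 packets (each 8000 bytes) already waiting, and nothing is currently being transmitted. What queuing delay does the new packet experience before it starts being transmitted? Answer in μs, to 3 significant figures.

Each queued packet: L/R = 64000/19400000000 = 3.29897 μs.
14 queued → 46.1856 μs.
Queuing delay = 46.2 μs.

46.2 μs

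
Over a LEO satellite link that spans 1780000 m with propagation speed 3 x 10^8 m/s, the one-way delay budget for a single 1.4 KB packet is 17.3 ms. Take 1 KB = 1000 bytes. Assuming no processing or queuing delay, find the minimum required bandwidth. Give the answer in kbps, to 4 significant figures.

985.3 kbps

L = 11200 bits.
Propagation delay = 1780000 / 300000000 = 5.93333 ms.
Transmission budget = 17.3 − 5.93333 = 11.3667 ms.
R ≥ L / t_tx = 11200 bits / 0.0113667 s = 985.3 kbps.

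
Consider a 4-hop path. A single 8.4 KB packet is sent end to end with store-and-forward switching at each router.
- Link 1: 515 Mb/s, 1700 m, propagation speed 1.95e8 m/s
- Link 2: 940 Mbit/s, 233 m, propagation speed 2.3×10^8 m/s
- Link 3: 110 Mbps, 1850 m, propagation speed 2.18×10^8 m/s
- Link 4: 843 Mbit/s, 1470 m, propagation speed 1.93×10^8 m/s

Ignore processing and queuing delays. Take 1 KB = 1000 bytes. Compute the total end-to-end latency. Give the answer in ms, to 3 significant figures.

L = 67200 bits.
Transmission delays (L/R per hop): 0.130485, 0.0714894, 0.610909, 0.0797153 ms; sum = 0.892599 ms.
Propagation delays (d/s per hop): 0.00871795, 0.00101304, 0.00848624, 0.00761658 ms; sum = 0.0258338 ms.
End-to-end = 0.918 ms.

0.918 ms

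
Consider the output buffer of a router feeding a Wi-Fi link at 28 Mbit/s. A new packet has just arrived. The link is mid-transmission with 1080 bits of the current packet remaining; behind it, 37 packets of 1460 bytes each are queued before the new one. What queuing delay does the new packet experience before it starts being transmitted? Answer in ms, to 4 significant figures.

Each queued packet: L/R = 11680/28000000 = 0.417143 ms.
37 queued → 15.4343 ms.
Plus remaining 1080 bits of current packet: 0.0385714 ms.
Queuing delay = 15.47 ms.

15.47 ms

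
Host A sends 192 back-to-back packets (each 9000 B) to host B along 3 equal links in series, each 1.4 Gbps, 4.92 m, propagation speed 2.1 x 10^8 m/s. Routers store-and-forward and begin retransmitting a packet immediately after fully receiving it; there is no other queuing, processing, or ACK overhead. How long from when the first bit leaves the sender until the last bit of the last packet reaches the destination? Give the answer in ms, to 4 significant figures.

9.977 ms

Per-hop transmission t_tx = L/R = 72000/1400000000 = 0.0514286 ms.
Per-hop propagation t_prop = 4.92/210000000 = 2.34286e-05 ms.
Pipeline fill: first packet needs 3·t_tx to clear all hops; remaining 191 packets each add one t_tx.
Total = (3+192-1)·t_tx + 3·t_prop = 194·0.0514286 + 3·2.34286e-05 = 9.977 ms.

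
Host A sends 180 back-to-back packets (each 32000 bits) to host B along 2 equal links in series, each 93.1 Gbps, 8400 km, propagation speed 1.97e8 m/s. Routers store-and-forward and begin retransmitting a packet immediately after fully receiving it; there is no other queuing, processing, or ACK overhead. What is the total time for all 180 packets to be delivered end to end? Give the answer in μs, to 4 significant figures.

Per-hop transmission t_tx = L/R = 32000/93100000000 = 0.343716 μs.
Per-hop propagation t_prop = 8400000/197000000 = 42639.6 μs.
Pipeline fill: first packet needs 2·t_tx to clear all hops; remaining 179 packets each add one t_tx.
Total = (2+180-1)·t_tx + 2·t_prop = 181·0.343716 + 2·42639.6 = 85340 μs.

85340 μs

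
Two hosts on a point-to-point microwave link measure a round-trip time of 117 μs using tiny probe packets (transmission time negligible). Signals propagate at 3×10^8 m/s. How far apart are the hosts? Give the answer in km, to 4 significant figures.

17.55 km

One-way propagation = RTT/2 = 58.5 μs.
d = s × t = 300000000 × 5.85e-05 = 17.55 km.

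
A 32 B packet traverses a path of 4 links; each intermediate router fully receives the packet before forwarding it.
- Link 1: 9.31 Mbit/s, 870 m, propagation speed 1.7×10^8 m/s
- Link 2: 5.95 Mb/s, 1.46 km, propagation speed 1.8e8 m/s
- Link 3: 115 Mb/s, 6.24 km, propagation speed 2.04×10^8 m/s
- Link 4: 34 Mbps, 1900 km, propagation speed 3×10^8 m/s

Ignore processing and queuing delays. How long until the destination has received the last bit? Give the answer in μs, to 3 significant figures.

6460 μs

L = 32 × 8 = 256 bits.
Transmission delays (L/R per hop): 27.4973, 43.0252, 2.22609, 7.52941 μs; sum = 80.278 μs.
Propagation delays (d/s per hop): 5.11765, 8.11111, 30.5882, 6333.33 μs; sum = 6377.15 μs.
End-to-end = 6460 μs.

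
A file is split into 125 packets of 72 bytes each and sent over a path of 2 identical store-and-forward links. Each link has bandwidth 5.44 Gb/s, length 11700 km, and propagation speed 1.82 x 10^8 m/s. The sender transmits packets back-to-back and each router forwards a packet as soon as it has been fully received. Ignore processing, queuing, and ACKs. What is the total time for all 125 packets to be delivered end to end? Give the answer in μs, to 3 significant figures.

Per-hop transmission t_tx = L/R = 576/5440000000 = 0.105882 μs.
Per-hop propagation t_prop = 11700000/182000000 = 64285.7 μs.
Pipeline fill: first packet needs 2·t_tx to clear all hops; remaining 124 packets each add one t_tx.
Total = (2+125-1)·t_tx + 2·t_prop = 126·0.105882 + 2·64285.7 = 129000 μs.

129000 μs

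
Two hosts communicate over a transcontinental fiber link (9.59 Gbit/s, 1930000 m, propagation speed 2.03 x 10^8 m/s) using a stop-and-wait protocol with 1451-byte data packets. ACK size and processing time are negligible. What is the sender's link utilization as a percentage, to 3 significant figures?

0.00637 %

t_tx = L/R = 11608/9590000000 = 1.21043e-06 s.
t_prop = 1930000/2.03e+08 = 0.00950739 s; RTT = 0.0190148 s.
Cycle = t_tx + RTT = 0.019016 s.
Utilization = t_tx / cycle = 1.21043e-06/0.019016 = 0.00637 %.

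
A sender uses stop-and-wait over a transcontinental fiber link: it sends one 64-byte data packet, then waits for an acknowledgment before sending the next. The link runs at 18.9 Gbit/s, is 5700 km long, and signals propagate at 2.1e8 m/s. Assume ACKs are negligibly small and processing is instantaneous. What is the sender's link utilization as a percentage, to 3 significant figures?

0.0000499 %

t_tx = L/R = 512/18900000000 = 2.70899e-08 s.
t_prop = 5700000/210000000 = 0.0271429 s; RTT = 0.0542857 s.
Cycle = t_tx + RTT = 0.0542857 s.
Utilization = t_tx / cycle = 2.70899e-08/0.0542857 = 0.0000499 %.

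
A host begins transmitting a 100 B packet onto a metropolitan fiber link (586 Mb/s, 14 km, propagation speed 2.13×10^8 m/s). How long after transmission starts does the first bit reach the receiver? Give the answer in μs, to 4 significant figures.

65.73 μs

First bit experiences only propagation delay: d/s = 14000/213000000 = 65.73 μs.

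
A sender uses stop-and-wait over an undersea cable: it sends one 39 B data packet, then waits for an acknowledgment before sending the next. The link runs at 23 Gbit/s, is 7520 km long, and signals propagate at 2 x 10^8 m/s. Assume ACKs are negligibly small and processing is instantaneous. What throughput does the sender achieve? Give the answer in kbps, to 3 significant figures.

t_tx = L/R = 312/23000000000 = 1.35652e-08 s.
t_prop = 7520000/200000000 = 0.0376 s; RTT = 0.0752 s.
Cycle = t_tx + RTT = 0.0752 s.
Throughput = L / cycle = 312 / 0.0752 = 4.15 kbps.

4.15 kbps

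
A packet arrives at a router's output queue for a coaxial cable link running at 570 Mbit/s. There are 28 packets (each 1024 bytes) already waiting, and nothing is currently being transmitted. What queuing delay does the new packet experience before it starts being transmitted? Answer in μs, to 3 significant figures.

402 μs

Each queued packet: L/R = 8192/570000000 = 14.3719 μs.
28 queued → 402.414 μs.
Queuing delay = 402 μs.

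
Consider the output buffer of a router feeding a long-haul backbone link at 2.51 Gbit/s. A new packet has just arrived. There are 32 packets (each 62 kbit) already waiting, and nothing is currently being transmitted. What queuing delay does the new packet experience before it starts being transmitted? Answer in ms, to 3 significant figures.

0.790 ms

Each queued packet: L/R = 62000/2510000000 = 0.0247012 ms.
32 queued → 0.790438 ms.
Queuing delay = 0.790 ms.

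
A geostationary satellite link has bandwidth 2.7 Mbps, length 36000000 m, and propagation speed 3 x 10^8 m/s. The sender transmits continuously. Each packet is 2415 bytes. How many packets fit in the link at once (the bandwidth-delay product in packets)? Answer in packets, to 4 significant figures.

Propagation delay = 36000000 / 300000000 = 0.12 s.
BDP = R × t_prop = 2700000 × 0.12 = 324000 bits.
In packets of 19320 bits: 16.77 packets.

16.77 packets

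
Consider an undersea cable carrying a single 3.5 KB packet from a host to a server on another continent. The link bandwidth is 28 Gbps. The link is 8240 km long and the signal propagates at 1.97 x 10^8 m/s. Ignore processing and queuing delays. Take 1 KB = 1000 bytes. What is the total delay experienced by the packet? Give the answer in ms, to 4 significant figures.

41.83 ms

L = 28000 bits.
Transmission delay = L/R = 28000 / 28000000000 = 0.001 ms.
Propagation delay = d/s = 8240000 m / 197000000 m/s = 41.8274 ms.
Total = 41.83 ms.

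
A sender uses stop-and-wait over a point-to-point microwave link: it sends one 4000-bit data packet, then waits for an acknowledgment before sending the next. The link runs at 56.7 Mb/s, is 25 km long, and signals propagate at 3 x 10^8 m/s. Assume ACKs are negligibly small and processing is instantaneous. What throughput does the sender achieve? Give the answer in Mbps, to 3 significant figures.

16.9 Mbps

t_tx = L/R = 4000/56700000 = 7.05467e-05 s.
t_prop = 25000/300000000 = 8.33333e-05 s; RTT = 0.000166667 s.
Cycle = t_tx + RTT = 0.000237213 s.
Throughput = L / cycle = 4000 / 0.000237213 = 16.9 Mbps.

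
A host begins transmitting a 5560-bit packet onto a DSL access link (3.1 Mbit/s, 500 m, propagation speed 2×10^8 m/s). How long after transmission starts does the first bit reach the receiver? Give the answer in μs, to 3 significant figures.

2.50 μs

First bit experiences only propagation delay: d/s = 500/200000000 = 2.50 μs.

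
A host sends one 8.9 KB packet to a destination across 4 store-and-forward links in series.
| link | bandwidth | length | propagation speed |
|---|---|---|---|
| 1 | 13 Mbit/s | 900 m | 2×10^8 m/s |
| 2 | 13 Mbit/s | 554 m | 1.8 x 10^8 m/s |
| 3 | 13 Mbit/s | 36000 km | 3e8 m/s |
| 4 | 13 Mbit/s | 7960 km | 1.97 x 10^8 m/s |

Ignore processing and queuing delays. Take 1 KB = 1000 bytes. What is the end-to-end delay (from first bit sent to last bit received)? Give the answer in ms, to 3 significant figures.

182 ms

L = 71200 bits.
Transmission delay per hop = L/R = 71200/13000000 = 5.47692 ms; 4 hops → 21.9077 ms.
Propagation delays (d/s per hop): 0.0045, 0.00307778, 120, 40.4061 ms; sum = 160.414 ms.
End-to-end = 182 ms.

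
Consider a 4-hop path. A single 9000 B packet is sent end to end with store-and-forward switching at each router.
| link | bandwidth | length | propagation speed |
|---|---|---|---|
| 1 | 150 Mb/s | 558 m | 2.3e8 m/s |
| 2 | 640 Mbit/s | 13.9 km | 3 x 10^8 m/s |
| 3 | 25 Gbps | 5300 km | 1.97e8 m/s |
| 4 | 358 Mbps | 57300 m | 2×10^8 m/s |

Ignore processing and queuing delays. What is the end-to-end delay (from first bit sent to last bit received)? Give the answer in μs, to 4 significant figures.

28040 μs

L = 9000 × 8 = 72000 bits.
Transmission delays (L/R per hop): 480, 112.5, 2.88, 201.117 μs; sum = 796.497 μs.
Propagation delays (d/s per hop): 2.42609, 46.3333, 26903.6, 286.5 μs; sum = 27238.8 μs.
End-to-end = 28040 μs.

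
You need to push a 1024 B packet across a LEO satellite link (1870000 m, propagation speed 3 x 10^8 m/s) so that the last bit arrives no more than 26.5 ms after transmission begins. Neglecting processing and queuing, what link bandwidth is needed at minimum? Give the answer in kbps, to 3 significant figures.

404 kbps

L = 8192 bits.
Propagation delay = 1870000 / 300000000 = 6.23333 ms.
Transmission budget = 26.5 − 6.23333 = 20.2667 ms.
R ≥ L / t_tx = 8192 bits / 0.0202667 s = 404 kbps.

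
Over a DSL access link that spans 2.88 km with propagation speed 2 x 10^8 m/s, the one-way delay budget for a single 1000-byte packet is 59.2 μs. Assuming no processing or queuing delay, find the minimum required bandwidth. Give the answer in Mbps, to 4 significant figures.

178.6 Mbps

L = 8000 bits.
Propagation delay = 2880 / 200000000 = 14.4 μs.
Transmission budget = 59.2 − 14.4 = 44.8 μs.
R ≥ L / t_tx = 8000 bits / 4.48e-05 s = 178.6 Mbps.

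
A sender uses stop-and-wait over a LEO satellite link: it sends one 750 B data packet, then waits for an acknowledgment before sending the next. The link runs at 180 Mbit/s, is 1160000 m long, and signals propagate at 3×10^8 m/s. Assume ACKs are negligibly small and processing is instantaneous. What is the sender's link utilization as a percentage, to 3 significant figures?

t_tx = L/R = 6000/180000000 = 3.33333e-05 s.
t_prop = 1160000/300000000 = 0.00386667 s; RTT = 0.00773333 s.
Cycle = t_tx + RTT = 0.00776667 s.
Utilization = t_tx / cycle = 3.33333e-05/0.00776667 = 0.429 %.

0.429 %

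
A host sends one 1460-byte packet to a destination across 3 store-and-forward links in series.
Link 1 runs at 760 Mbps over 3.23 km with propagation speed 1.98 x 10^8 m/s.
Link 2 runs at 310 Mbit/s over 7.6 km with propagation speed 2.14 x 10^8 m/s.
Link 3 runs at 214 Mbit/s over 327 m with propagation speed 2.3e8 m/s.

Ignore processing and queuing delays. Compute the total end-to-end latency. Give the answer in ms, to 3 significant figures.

0.161 ms

L = 1460 × 8 = 11680 bits.
Transmission delays (L/R per hop): 0.0153684, 0.0376774, 0.0545794 ms; sum = 0.107625 ms.
Propagation delays (d/s per hop): 0.0163131, 0.035514, 0.00142174 ms; sum = 0.0532489 ms.
End-to-end = 0.161 ms.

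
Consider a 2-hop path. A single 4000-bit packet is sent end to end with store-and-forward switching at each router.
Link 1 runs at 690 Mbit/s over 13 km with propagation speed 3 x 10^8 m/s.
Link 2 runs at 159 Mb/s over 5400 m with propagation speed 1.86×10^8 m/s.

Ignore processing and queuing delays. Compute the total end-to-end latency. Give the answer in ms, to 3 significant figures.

Transmission delays (L/R per hop): 0.0057971, 0.0251572 ms; sum = 0.0309543 ms.
Propagation delays (d/s per hop): 0.0433333, 0.0290323 ms; sum = 0.0723656 ms.
End-to-end = 0.103 ms.

0.103 ms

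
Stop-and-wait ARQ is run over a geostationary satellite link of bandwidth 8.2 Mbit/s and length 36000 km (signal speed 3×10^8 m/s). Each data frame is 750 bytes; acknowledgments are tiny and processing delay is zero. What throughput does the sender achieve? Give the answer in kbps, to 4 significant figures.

24.92 kbps

t_tx = L/R = 6000/8.2e+06 = 0.000731707 s.
t_prop = 36000000/300000000 = 0.12 s; RTT = 0.24 s.
Cycle = t_tx + RTT = 0.240732 s.
Throughput = L / cycle = 6000 / 0.240732 = 24.92 kbps.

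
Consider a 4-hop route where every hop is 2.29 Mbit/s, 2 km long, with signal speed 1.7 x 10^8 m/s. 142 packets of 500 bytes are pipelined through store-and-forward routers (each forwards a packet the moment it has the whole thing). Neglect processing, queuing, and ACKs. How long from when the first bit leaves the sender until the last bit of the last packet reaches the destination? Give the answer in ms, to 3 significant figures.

253 ms

Per-hop transmission t_tx = L/R = 4000/2290000 = 1.74672 ms.
Per-hop propagation t_prop = 2000/170000000 = 0.0117647 ms.
Pipeline fill: first packet needs 4·t_tx to clear all hops; remaining 141 packets each add one t_tx.
Total = (4+142-1)·t_tx + 4·t_prop = 145·1.74672 + 4·0.0117647 = 253 ms.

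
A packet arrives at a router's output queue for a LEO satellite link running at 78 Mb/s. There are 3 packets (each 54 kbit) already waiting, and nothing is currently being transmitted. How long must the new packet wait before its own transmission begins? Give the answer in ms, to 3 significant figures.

Each queued packet: L/R = 54000/78000000 = 0.692308 ms.
3 queued → 2.07692 ms.
Queuing delay = 2.08 ms.

2.08 ms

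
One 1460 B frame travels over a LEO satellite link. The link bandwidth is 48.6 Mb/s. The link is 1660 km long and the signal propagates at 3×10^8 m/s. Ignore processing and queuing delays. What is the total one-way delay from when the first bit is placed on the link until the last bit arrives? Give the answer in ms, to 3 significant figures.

L = 1460 × 8 = 11680 bits.
Transmission delay = L/R = 11680 / 48600000 = 0.240329 ms.
Propagation delay = d/s = 1660000 m / 300000000 m/s = 5.53333 ms.
Total = 5.77 ms.

5.77 ms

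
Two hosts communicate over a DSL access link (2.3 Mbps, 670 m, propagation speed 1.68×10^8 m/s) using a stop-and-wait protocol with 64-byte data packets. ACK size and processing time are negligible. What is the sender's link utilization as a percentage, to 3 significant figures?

t_tx = L/R = 512/2300000 = 0.000222609 s.
t_prop = 670/168000000 = 3.9881e-06 s; RTT = 7.97619e-06 s.
Cycle = t_tx + RTT = 0.000230585 s.
Utilization = t_tx / cycle = 0.000222609/0.000230585 = 96.5 %.

96.5 %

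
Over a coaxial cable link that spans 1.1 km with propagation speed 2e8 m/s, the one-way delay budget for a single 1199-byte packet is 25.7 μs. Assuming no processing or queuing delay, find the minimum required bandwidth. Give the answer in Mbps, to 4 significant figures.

L = 9592 bits.
Propagation delay = 1100 / 200000000 = 5.5 μs.
Transmission budget = 25.7 − 5.5 = 20.2 μs.
R ≥ L / t_tx = 9592 bits / 2.02e-05 s = 474.9 Mbps.

474.9 Mbps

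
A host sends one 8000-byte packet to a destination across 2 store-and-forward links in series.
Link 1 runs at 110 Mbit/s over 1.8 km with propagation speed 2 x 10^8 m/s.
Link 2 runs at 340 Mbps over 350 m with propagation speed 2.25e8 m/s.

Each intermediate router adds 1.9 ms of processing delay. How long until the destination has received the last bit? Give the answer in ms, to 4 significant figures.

L = 8000 × 8 = 64000 bits.
Transmission delays (L/R per hop): 0.581818, 0.188235 ms; sum = 0.770053 ms.
Propagation delays (d/s per hop): 0.009, 0.00155556 ms; sum = 0.0105556 ms.
Processing at 1 router(s): 1 × 1.9 ms = 1.9 ms.
End-to-end = 2.681 ms.

2.681 ms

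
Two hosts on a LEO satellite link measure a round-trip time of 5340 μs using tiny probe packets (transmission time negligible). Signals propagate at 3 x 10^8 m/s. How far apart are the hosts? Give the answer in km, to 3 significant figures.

One-way propagation = RTT/2 = 2670 μs.
d = s × t = 300000000 × 0.00267 = 801 km.

801 km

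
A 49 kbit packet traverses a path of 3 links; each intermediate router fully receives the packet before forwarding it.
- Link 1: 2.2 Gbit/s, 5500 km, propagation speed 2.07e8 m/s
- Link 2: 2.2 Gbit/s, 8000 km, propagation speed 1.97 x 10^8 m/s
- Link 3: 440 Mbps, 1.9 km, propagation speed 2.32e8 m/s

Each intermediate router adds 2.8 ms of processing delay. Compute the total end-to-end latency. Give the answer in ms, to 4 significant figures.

72.94 ms

L = 49000 bits.
Transmission delays (L/R per hop): 0.0222727, 0.0222727, 0.111364 ms; sum = 0.155909 ms.
Propagation delays (d/s per hop): 26.57, 40.6091, 0.00818966 ms; sum = 67.1874 ms.
Processing at 2 router(s): 2 × 2.8 ms = 5.6 ms.
End-to-end = 72.94 ms.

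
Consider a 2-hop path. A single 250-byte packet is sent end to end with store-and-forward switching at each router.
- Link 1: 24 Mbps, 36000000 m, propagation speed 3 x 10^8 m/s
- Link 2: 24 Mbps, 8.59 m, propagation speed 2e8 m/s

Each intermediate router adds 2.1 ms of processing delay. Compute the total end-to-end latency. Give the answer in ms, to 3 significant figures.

L = 250 × 8 = 2000 bits.
Transmission delay per hop = L/R = 2000/24000000 = 0.0833333 ms; 2 hops → 0.166667 ms.
Propagation delays (d/s per hop): 120, 4.295e-05 ms; sum = 120 ms.
Processing at 1 router(s): 1 × 2.1 ms = 2.1 ms.
End-to-end = 122 ms.

122 ms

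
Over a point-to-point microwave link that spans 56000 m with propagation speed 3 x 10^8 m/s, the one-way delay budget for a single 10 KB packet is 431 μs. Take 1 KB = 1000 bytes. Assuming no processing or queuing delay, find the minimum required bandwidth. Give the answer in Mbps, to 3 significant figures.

L = 80000 bits.
Propagation delay = 56000 / 300000000 = 186.667 μs.
Transmission budget = 431 − 186.667 = 244.333 μs.
R ≥ L / t_tx = 80000 bits / 0.000244333 s = 327 Mbps.

327 Mbps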